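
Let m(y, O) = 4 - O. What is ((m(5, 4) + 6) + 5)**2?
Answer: 121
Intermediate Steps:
((m(5, 4) + 6) + 5)**2 = (((4 - 1*4) + 6) + 5)**2 = (((4 - 4) + 6) + 5)**2 = ((0 + 6) + 5)**2 = (6 + 5)**2 = 11**2 = 121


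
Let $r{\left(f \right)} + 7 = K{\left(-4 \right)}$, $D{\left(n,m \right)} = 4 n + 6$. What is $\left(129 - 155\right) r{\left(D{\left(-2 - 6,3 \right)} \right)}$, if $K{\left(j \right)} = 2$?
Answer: $130$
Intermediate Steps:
$D{\left(n,m \right)} = 6 + 4 n$
$r{\left(f \right)} = -5$ ($r{\left(f \right)} = -7 + 2 = -5$)
$\left(129 - 155\right) r{\left(D{\left(-2 - 6,3 \right)} \right)} = \left(129 - 155\right) \left(-5\right) = \left(-26\right) \left(-5\right) = 130$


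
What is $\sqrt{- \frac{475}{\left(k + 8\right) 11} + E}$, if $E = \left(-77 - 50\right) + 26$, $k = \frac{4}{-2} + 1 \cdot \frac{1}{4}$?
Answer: $\frac{i \sqrt{13057}}{11} \approx 10.388 i$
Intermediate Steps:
$k = - \frac{7}{4}$ ($k = 4 \left(- \frac{1}{2}\right) + 1 \cdot \frac{1}{4} = -2 + \frac{1}{4} = - \frac{7}{4} \approx -1.75$)
$E = -101$ ($E = -127 + 26 = -101$)
$\sqrt{- \frac{475}{\left(k + 8\right) 11} + E} = \sqrt{- \frac{475}{\left(- \frac{7}{4} + 8\right) 11} - 101} = \sqrt{- \frac{475}{\frac{25}{4} \cdot 11} - 101} = \sqrt{- \frac{475}{\frac{275}{4}} - 101} = \sqrt{\left(-475\right) \frac{4}{275} - 101} = \sqrt{- \frac{76}{11} - 101} = \sqrt{- \frac{1187}{11}} = \frac{i \sqrt{13057}}{11}$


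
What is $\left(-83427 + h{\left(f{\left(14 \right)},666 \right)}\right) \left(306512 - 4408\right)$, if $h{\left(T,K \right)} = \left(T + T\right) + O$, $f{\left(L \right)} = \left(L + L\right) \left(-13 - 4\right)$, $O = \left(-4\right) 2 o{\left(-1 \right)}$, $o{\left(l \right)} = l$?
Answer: $-25488816584$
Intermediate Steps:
$O = 8$ ($O = \left(-4\right) 2 \left(-1\right) = \left(-8\right) \left(-1\right) = 8$)
$f{\left(L \right)} = - 34 L$ ($f{\left(L \right)} = 2 L \left(-17\right) = - 34 L$)
$h{\left(T,K \right)} = 8 + 2 T$ ($h{\left(T,K \right)} = \left(T + T\right) + 8 = 2 T + 8 = 8 + 2 T$)
$\left(-83427 + h{\left(f{\left(14 \right)},666 \right)}\right) \left(306512 - 4408\right) = \left(-83427 + \left(8 + 2 \left(\left(-34\right) 14\right)\right)\right) \left(306512 - 4408\right) = \left(-83427 + \left(8 + 2 \left(-476\right)\right)\right) 302104 = \left(-83427 + \left(8 - 952\right)\right) 302104 = \left(-83427 - 944\right) 302104 = \left(-84371\right) 302104 = -25488816584$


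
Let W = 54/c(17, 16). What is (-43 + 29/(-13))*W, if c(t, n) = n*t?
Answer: -3969/442 ≈ -8.9796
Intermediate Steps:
W = 27/136 (W = 54/((16*17)) = 54/272 = 54*(1/272) = 27/136 ≈ 0.19853)
(-43 + 29/(-13))*W = (-43 + 29/(-13))*(27/136) = (-43 + 29*(-1/13))*(27/136) = (-43 - 29/13)*(27/136) = -588/13*27/136 = -3969/442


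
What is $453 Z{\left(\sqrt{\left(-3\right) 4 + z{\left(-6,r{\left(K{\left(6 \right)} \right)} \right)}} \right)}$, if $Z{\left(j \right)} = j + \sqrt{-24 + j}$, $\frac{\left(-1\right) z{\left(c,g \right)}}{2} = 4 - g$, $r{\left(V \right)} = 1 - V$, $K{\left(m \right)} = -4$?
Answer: $453 \sqrt{-24 + i \sqrt{10}} + 453 i \sqrt{10} \approx 145.89 + 3656.5 i$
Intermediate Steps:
$z{\left(c,g \right)} = -8 + 2 g$ ($z{\left(c,g \right)} = - 2 \left(4 - g\right) = -8 + 2 g$)
$453 Z{\left(\sqrt{\left(-3\right) 4 + z{\left(-6,r{\left(K{\left(6 \right)} \right)} \right)}} \right)} = 453 \left(\sqrt{\left(-3\right) 4 - \left(8 - 2 \left(1 - -4\right)\right)} + \sqrt{-24 + \sqrt{\left(-3\right) 4 - \left(8 - 2 \left(1 - -4\right)\right)}}\right) = 453 \left(\sqrt{-12 - \left(8 - 2 \left(1 + 4\right)\right)} + \sqrt{-24 + \sqrt{-12 - \left(8 - 2 \left(1 + 4\right)\right)}}\right) = 453 \left(\sqrt{-12 + \left(-8 + 2 \cdot 5\right)} + \sqrt{-24 + \sqrt{-12 + \left(-8 + 2 \cdot 5\right)}}\right) = 453 \left(\sqrt{-12 + \left(-8 + 10\right)} + \sqrt{-24 + \sqrt{-12 + \left(-8 + 10\right)}}\right) = 453 \left(\sqrt{-12 + 2} + \sqrt{-24 + \sqrt{-12 + 2}}\right) = 453 \left(\sqrt{-10} + \sqrt{-24 + \sqrt{-10}}\right) = 453 \left(i \sqrt{10} + \sqrt{-24 + i \sqrt{10}}\right) = 453 \left(\sqrt{-24 + i \sqrt{10}} + i \sqrt{10}\right) = 453 \sqrt{-24 + i \sqrt{10}} + 453 i \sqrt{10}$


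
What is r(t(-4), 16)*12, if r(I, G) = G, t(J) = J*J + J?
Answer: 192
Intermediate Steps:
t(J) = J + J² (t(J) = J² + J = J + J²)
r(t(-4), 16)*12 = 16*12 = 192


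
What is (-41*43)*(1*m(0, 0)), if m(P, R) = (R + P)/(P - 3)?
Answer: 0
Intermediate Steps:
m(P, R) = (P + R)/(-3 + P)
(-41*43)*(1*m(0, 0)) = (-41*43)*(1*((0 + 0)/(-3 + 0))) = -1763*0/(-3) = -1763*(-⅓*0) = -1763*0 = 0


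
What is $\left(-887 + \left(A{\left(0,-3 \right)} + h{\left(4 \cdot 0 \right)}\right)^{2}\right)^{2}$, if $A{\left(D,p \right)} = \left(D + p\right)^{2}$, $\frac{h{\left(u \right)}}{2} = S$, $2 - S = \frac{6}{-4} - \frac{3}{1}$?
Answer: $162409$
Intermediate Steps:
$S = \frac{13}{2}$ ($S = 2 - \left(\frac{6}{-4} - \frac{3}{1}\right) = 2 - \left(6 \left(- \frac{1}{4}\right) - 3\right) = 2 - \left(- \frac{3}{2} - 3\right) = 2 - - \frac{9}{2} = 2 + \frac{9}{2} = \frac{13}{2} \approx 6.5$)
$h{\left(u \right)} = 13$ ($h{\left(u \right)} = 2 \cdot \frac{13}{2} = 13$)
$\left(-887 + \left(A{\left(0,-3 \right)} + h{\left(4 \cdot 0 \right)}\right)^{2}\right)^{2} = \left(-887 + \left(\left(0 - 3\right)^{2} + 13\right)^{2}\right)^{2} = \left(-887 + \left(\left(-3\right)^{2} + 13\right)^{2}\right)^{2} = \left(-887 + \left(9 + 13\right)^{2}\right)^{2} = \left(-887 + 22^{2}\right)^{2} = \left(-887 + 484\right)^{2} = \left(-403\right)^{2} = 162409$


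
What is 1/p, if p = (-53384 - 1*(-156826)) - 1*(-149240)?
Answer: 1/252682 ≈ 3.9575e-6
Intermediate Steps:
p = 252682 (p = (-53384 + 156826) + 149240 = 103442 + 149240 = 252682)
1/p = 1/252682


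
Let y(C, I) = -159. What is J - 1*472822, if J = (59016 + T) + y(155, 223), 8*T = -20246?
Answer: -1665983/4 ≈ -4.1650e+5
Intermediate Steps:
T = -10123/4 (T = (⅛)*(-20246) = -10123/4 ≈ -2530.8)
J = 225305/4 (J = (59016 - 10123/4) - 159 = 225941/4 - 159 = 225305/4 ≈ 56326.)
J - 1*472822 = 225305/4 - 1*472822 = 225305/4 - 472822 = -1665983/4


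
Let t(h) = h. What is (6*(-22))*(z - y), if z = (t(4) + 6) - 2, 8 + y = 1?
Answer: -1980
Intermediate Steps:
y = -7 (y = -8 + 1 = -7)
z = 8 (z = (4 + 6) - 2 = 10 - 2 = 8)
(6*(-22))*(z - y) = (6*(-22))*(8 - 1*(-7)) = -132*(8 + 7) = -132*15 = -1980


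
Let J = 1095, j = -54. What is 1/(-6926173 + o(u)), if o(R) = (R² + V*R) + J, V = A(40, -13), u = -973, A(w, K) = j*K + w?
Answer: -1/6700315 ≈ -1.4925e-7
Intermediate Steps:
A(w, K) = w - 54*K (A(w, K) = -54*K + w = w - 54*K)
V = 742 (V = 40 - 54*(-13) = 40 + 702 = 742)
o(R) = 1095 + R² + 742*R (o(R) = (R² + 742*R) + 1095 = 1095 + R² + 742*R)
1/(-6926173 + o(u)) = 1/(-6926173 + (1095 + (-973)² + 742*(-973))) = 1/(-6926173 + (1095 + 946729 - 721966)) = 1/(-6926173 + 225858) = 1/(-6700315) = -1/6700315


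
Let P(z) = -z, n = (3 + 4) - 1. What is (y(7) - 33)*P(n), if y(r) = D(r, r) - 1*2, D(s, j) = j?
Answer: 168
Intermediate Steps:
n = 6 (n = 7 - 1 = 6)
y(r) = -2 + r (y(r) = r - 1*2 = r - 2 = -2 + r)
(y(7) - 33)*P(n) = ((-2 + 7) - 33)*(-1*6) = (5 - 33)*(-6) = -28*(-6) = 168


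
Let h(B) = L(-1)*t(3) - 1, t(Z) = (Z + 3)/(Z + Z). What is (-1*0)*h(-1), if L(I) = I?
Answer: 0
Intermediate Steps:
t(Z) = (3 + Z)/(2*Z) (t(Z) = (3 + Z)/((2*Z)) = (3 + Z)*(1/(2*Z)) = (3 + Z)/(2*Z))
h(B) = -2 (h(B) = -(3 + 3)/(2*3) - 1 = -6/(2*3) - 1 = -1*1 - 1 = -1 - 1 = -2)
(-1*0)*h(-1) = -1*0*(-2) = 0*(-2) = 0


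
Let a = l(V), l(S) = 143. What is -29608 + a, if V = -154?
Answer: -29465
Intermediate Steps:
a = 143
-29608 + a = -29608 + 143 = -29465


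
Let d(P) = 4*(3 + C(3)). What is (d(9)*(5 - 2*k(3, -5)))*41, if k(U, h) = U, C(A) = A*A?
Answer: -1968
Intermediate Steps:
C(A) = A²
d(P) = 48 (d(P) = 4*(3 + 3²) = 4*(3 + 9) = 4*12 = 48)
(d(9)*(5 - 2*k(3, -5)))*41 = (48*(5 - 2*3))*41 = (48*(5 - 6))*41 = (48*(-1))*41 = -48*41 = -1968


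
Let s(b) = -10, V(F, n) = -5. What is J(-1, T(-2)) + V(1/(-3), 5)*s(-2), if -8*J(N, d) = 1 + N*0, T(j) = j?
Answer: 399/8 ≈ 49.875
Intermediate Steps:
J(N, d) = -⅛ (J(N, d) = -(1 + N*0)/8 = -(1 + 0)/8 = -⅛*1 = -⅛)
J(-1, T(-2)) + V(1/(-3), 5)*s(-2) = -⅛ - 5*(-10) = -⅛ + 50 = 399/8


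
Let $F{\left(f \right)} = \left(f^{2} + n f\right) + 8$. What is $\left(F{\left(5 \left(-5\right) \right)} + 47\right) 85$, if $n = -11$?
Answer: $81175$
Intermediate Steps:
$F{\left(f \right)} = 8 + f^{2} - 11 f$ ($F{\left(f \right)} = \left(f^{2} - 11 f\right) + 8 = 8 + f^{2} - 11 f$)
$\left(F{\left(5 \left(-5\right) \right)} + 47\right) 85 = \left(\left(8 + \left(5 \left(-5\right)\right)^{2} - 11 \cdot 5 \left(-5\right)\right) + 47\right) 85 = \left(\left(8 + \left(-25\right)^{2} - -275\right) + 47\right) 85 = \left(\left(8 + 625 + 275\right) + 47\right) 85 = \left(908 + 47\right) 85 = 955 \cdot 85 = 81175$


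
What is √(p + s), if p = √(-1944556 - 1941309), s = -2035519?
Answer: √(-2035519 + I*√3885865) ≈ 0.691 + 1426.7*I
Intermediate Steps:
p = I*√3885865 (p = √(-3885865) = I*√3885865 ≈ 1971.3*I)
√(p + s) = √(I*√3885865 - 2035519) = √(-2035519 + I*√3885865)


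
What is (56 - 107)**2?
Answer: 2601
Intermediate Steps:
(56 - 107)**2 = (-51)**2 = 2601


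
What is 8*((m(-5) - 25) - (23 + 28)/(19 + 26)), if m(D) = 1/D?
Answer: -632/3 ≈ -210.67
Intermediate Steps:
8*((m(-5) - 25) - (23 + 28)/(19 + 26)) = 8*((1/(-5) - 25) - (23 + 28)/(19 + 26)) = 8*((-⅕ - 25) - 51/45) = 8*(-126/5 - 51/45) = 8*(-126/5 - 1*17/15) = 8*(-126/5 - 17/15) = 8*(-79/3) = -632/3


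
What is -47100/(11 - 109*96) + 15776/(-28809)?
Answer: 1191997372/301140477 ≈ 3.9583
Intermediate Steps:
-47100/(11 - 109*96) + 15776/(-28809) = -47100/(11 - 10464) + 15776*(-1/28809) = -47100/(-10453) - 15776/28809 = -47100*(-1/10453) - 15776/28809 = 47100/10453 - 15776/28809 = 1191997372/301140477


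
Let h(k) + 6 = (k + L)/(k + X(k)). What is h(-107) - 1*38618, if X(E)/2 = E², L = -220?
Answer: -293426637/7597 ≈ -38624.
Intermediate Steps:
X(E) = 2*E²
h(k) = -6 + (-220 + k)/(k + 2*k²) (h(k) = -6 + (k - 220)/(k + 2*k²) = -6 + (-220 + k)/(k + 2*k²))
h(-107) - 1*38618 = (-220 - 12*(-107)² - 5*(-107))/((-107)*(1 + 2*(-107))) - 1*38618 = -(-220 - 12*11449 + 535)/(107*(1 - 214)) - 38618 = -1/107*(-220 - 137388 + 535)/(-213) - 38618 = -1/107*(-1/213)*(-137073) - 38618 = -45691/7597 - 38618 = -293426637/7597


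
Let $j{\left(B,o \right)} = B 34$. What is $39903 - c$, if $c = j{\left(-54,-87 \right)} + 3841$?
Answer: $37898$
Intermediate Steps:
$j{\left(B,o \right)} = 34 B$
$c = 2005$ ($c = 34 \left(-54\right) + 3841 = -1836 + 3841 = 2005$)
$39903 - c = 39903 - 2005 = 37898$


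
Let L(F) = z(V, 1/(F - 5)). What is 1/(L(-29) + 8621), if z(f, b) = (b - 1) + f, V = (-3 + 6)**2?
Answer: 34/293385 ≈ 0.00011589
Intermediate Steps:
V = 9 (V = 3**2 = 9)
z(f, b) = -1 + b + f (z(f, b) = (-1 + b) + f = -1 + b + f)
L(F) = 8 + 1/(-5 + F) (L(F) = -1 + 1/(F - 5) + 9 = -1 + 1/(-5 + F) + 9 = 8 + 1/(-5 + F))
1/(L(-29) + 8621) = 1/((-39 + 8*(-29))/(-5 - 29) + 8621) = 1/((-39 - 232)/(-34) + 8621) = 1/(-1/34*(-271) + 8621) = 1/(271/34 + 8621) = 1/(293385/34) = 34/293385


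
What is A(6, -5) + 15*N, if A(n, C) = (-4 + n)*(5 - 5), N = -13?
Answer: -195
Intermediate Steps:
A(n, C) = 0 (A(n, C) = (-4 + n)*0 = 0)
A(6, -5) + 15*N = 0 + 15*(-13) = 0 - 195 = -195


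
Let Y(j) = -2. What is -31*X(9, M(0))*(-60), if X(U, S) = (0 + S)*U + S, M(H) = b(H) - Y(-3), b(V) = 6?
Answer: 148800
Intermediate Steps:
M(H) = 8 (M(H) = 6 - 1*(-2) = 6 + 2 = 8)
X(U, S) = S + S*U (X(U, S) = S*U + S = S + S*U)
-31*X(9, M(0))*(-60) = -248*(1 + 9)*(-60) = -248*10*(-60) = -31*80*(-60) = -2480*(-60) = 148800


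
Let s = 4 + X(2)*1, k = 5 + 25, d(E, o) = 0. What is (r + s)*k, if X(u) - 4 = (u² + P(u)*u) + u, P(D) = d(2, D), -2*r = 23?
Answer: 75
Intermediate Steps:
r = -23/2 (r = -½*23 = -23/2 ≈ -11.500)
P(D) = 0
k = 30
X(u) = 4 + u + u² (X(u) = 4 + ((u² + 0*u) + u) = 4 + ((u² + 0) + u) = 4 + (u² + u) = 4 + (u + u²) = 4 + u + u²)
s = 14 (s = 4 + (4 + 2 + 2²)*1 = 4 + (4 + 2 + 4)*1 = 4 + 10*1 = 4 + 10 = 14)
(r + s)*k = (-23/2 + 14)*30 = (5/2)*30 = 75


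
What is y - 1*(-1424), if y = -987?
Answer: 437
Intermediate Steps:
y - 1*(-1424) = -987 - 1*(-1424) = -987 + 1424 = 437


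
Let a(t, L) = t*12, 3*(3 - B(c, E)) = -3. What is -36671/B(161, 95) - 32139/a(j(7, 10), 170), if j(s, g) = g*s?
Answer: -2577683/280 ≈ -9206.0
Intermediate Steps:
B(c, E) = 4 (B(c, E) = 3 - ⅓*(-3) = 3 + 1 = 4)
a(t, L) = 12*t
-36671/B(161, 95) - 32139/a(j(7, 10), 170) = -36671/4 - 32139/(12*(10*7)) = -36671*¼ - 32139/(12*70) = -36671/4 - 32139/840 = -36671/4 - 32139*1/840 = -36671/4 - 10713/280 = -2577683/280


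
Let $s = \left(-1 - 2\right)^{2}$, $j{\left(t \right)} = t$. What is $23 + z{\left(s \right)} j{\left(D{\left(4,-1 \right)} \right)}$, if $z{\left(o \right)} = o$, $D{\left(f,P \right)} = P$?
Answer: $14$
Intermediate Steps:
$s = 9$ ($s = \left(-3\right)^{2} = 9$)
$23 + z{\left(s \right)} j{\left(D{\left(4,-1 \right)} \right)} = 23 + 9 \left(-1\right) = 23 - 9 = 14$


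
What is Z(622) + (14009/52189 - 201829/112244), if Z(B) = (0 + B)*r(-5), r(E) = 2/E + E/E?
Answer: 10886041211031/29289510580 ≈ 371.67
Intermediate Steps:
r(E) = 1 + 2/E (r(E) = 2/E + 1 = 1 + 2/E)
Z(B) = 3*B/5 (Z(B) = (0 + B)*((2 - 5)/(-5)) = B*(-⅕*(-3)) = B*(⅗) = 3*B/5)
Z(622) + (14009/52189 - 201829/112244) = (⅗)*622 + (14009/52189 - 201829/112244) = 1866/5 + (14009*(1/52189) - 201829*1/112244) = 1866/5 + (14009/52189 - 201829/112244) = 1866/5 - 8960827485/5857902116 = 10886041211031/29289510580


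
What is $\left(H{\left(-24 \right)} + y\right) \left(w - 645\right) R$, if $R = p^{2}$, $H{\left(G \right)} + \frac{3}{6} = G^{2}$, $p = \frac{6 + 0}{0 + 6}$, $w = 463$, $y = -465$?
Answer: $-20111$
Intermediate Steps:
$p = 1$ ($p = \frac{6}{6} = 6 \cdot \frac{1}{6} = 1$)
$H{\left(G \right)} = - \frac{1}{2} + G^{2}$
$R = 1$ ($R = 1^{2} = 1$)
$\left(H{\left(-24 \right)} + y\right) \left(w - 645\right) R = \left(\left(- \frac{1}{2} + \left(-24\right)^{2}\right) - 465\right) \left(463 - 645\right) 1 = \left(\left(- \frac{1}{2} + 576\right) - 465\right) \left(-182\right) 1 = \left(\frac{1151}{2} - 465\right) \left(-182\right) 1 = \frac{221}{2} \left(-182\right) 1 = \left(-20111\right) 1 = -20111$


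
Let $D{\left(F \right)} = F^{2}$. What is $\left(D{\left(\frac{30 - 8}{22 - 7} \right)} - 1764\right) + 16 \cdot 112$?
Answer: $\frac{6784}{225} \approx 30.151$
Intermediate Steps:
$\left(D{\left(\frac{30 - 8}{22 - 7} \right)} - 1764\right) + 16 \cdot 112 = \left(\left(\frac{30 - 8}{22 - 7}\right)^{2} - 1764\right) + 16 \cdot 112 = \left(\left(\frac{22}{15}\right)^{2} - 1764\right) + 1792 = \left(\frac{484}{225} - 1764\right) + 1792 = - \frac{396416}{225} + 1792 = \frac{6784}{225}$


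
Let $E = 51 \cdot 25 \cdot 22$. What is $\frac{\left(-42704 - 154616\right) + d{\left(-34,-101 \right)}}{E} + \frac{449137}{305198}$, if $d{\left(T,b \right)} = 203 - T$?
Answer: $- \frac{11887761146}{2140200975} \approx -5.5545$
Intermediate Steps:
$E = 28050$ ($E = 1275 \cdot 22 = 28050$)
$\frac{\left(-42704 - 154616\right) + d{\left(-34,-101 \right)}}{E} + \frac{449137}{305198} = \frac{\left(-42704 - 154616\right) + \left(203 - -34\right)}{28050} + \frac{449137}{305198} = \left(-197320 + \left(203 + 34\right)\right) \frac{1}{28050} + 449137 \cdot \frac{1}{305198} = \left(-197320 + 237\right) \frac{1}{28050} + \frac{449137}{305198} = \left(-197083\right) \frac{1}{28050} + \frac{449137}{305198} = - \frac{197083}{28050} + \frac{449137}{305198} = - \frac{11887761146}{2140200975}$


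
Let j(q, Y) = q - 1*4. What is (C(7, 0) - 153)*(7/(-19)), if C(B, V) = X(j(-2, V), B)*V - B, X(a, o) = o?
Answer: 1120/19 ≈ 58.947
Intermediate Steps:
j(q, Y) = -4 + q (j(q, Y) = q - 4 = -4 + q)
C(B, V) = -B + B*V (C(B, V) = B*V - B = -B + B*V)
(C(7, 0) - 153)*(7/(-19)) = (7*(-1 + 0) - 153)*(7/(-19)) = (7*(-1) - 153)*(7*(-1/19)) = (-7 - 153)*(-7/19) = -160*(-7/19) = 1120/19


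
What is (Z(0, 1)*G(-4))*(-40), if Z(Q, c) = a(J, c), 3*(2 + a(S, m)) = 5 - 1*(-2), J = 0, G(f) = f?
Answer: 160/3 ≈ 53.333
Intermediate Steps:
a(S, m) = 1/3 (a(S, m) = -2 + (5 - 1*(-2))/3 = -2 + (5 + 2)/3 = -2 + (1/3)*7 = -2 + 7/3 = 1/3)
Z(Q, c) = 1/3
(Z(0, 1)*G(-4))*(-40) = ((1/3)*(-4))*(-40) = -4/3*(-40) = 160/3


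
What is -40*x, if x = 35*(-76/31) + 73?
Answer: 15880/31 ≈ 512.26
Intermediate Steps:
x = -397/31 (x = 35*(-76*1/31) + 73 = 35*(-76/31) + 73 = -2660/31 + 73 = -397/31 ≈ -12.806)
-40*x = -40*(-397/31) = 15880/31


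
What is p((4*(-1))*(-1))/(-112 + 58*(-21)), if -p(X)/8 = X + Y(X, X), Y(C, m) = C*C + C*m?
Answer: 144/665 ≈ 0.21654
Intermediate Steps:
Y(C, m) = C**2 + C*m
p(X) = -16*X**2 - 8*X (p(X) = -8*(X + X*(X + X)) = -8*(X + X*(2*X)) = -8*(X + 2*X**2) = -16*X**2 - 8*X)
p((4*(-1))*(-1))/(-112 + 58*(-21)) = (8*((4*(-1))*(-1))*(-1 - 2*4*(-1)*(-1)))/(-112 + 58*(-21)) = (8*(-4*(-1))*(-1 - (-8)*(-1)))/(-112 - 1218) = (8*4*(-1 - 2*4))/(-1330) = (8*4*(-1 - 8))*(-1/1330) = (8*4*(-9))*(-1/1330) = -288*(-1/1330) = 144/665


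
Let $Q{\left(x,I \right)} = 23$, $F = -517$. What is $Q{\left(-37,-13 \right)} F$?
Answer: $-11891$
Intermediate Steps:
$Q{\left(-37,-13 \right)} F = 23 \left(-517\right) = -11891$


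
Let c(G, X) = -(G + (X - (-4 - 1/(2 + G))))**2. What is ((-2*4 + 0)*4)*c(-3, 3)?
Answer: 288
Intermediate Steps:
c(G, X) = -(4 + G + X + 1/(2 + G))**2 (c(G, X) = -(G + (X + (4 + 1/(2 + G))))**2 = -(G + (4 + X + 1/(2 + G)))**2 = -(4 + G + X + 1/(2 + G))**2)
((-2*4 + 0)*4)*c(-3, 3) = ((-2*4 + 0)*4)*(-(9 + (-3)**2 + 2*3 + 6*(-3) - 3*3)**2/(2 - 3)**2) = ((-8 + 0)*4)*(-1*(9 + 9 + 6 - 18 - 9)**2/(-1)**2) = (-8*4)*(-1*1*(-3)**2) = -(-32)*9 = -32*(-9) = 288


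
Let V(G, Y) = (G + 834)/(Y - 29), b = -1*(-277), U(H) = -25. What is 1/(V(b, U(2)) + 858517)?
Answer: 54/46358807 ≈ 1.1648e-6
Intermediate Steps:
b = 277
V(G, Y) = (834 + G)/(-29 + Y)
1/(V(b, U(2)) + 858517) = 1/((834 + 277)/(-29 - 25) + 858517) = 1/(1111/(-54) + 858517) = 1/(-1/54*1111 + 858517) = 1/(-1111/54 + 858517) = 1/(46358807/54) = 54/46358807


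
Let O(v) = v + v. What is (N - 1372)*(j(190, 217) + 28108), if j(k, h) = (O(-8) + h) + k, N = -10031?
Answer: -324974097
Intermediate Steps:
O(v) = 2*v
j(k, h) = -16 + h + k (j(k, h) = (2*(-8) + h) + k = (-16 + h) + k = -16 + h + k)
(N - 1372)*(j(190, 217) + 28108) = (-10031 - 1372)*((-16 + 217 + 190) + 28108) = -11403*(391 + 28108) = -11403*28499 = -324974097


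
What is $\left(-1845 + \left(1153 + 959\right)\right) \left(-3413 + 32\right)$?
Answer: $-902727$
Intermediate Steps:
$\left(-1845 + \left(1153 + 959\right)\right) \left(-3413 + 32\right) = \left(-1845 + 2112\right) \left(-3381\right) = 267 \left(-3381\right) = -902727$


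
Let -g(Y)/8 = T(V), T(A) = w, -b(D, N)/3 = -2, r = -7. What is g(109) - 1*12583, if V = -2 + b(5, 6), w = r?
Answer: -12527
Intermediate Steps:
b(D, N) = 6 (b(D, N) = -3*(-2) = 6)
w = -7
V = 4 (V = -2 + 6 = 4)
T(A) = -7
g(Y) = 56 (g(Y) = -8*(-7) = 56)
g(109) - 1*12583 = 56 - 1*12583 = 56 - 12583 = -12527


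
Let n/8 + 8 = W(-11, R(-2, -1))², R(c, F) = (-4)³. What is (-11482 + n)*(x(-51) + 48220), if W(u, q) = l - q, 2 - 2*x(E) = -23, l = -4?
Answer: 832203555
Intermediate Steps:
R(c, F) = -64
x(E) = 25/2 (x(E) = 1 - ½*(-23) = 1 + 23/2 = 25/2)
W(u, q) = -4 - q
n = 28736 (n = -64 + 8*(-4 - 1*(-64))² = -64 + 8*(-4 + 64)² = -64 + 8*60² = -64 + 8*3600 = -64 + 28800 = 28736)
(-11482 + n)*(x(-51) + 48220) = (-11482 + 28736)*(25/2 + 48220) = 17254*(96465/2) = 832203555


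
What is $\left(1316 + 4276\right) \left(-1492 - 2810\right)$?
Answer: $-24056784$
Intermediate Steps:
$\left(1316 + 4276\right) \left(-1492 - 2810\right) = 5592 \left(-4302\right) = -24056784$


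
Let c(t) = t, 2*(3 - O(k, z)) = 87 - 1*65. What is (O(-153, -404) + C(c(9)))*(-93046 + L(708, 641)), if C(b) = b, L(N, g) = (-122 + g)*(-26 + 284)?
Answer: 40856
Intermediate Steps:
O(k, z) = -8 (O(k, z) = 3 - (87 - 1*65)/2 = 3 - (87 - 65)/2 = 3 - ½*22 = 3 - 11 = -8)
L(N, g) = -31476 + 258*g (L(N, g) = (-122 + g)*258 = -31476 + 258*g)
(O(-153, -404) + C(c(9)))*(-93046 + L(708, 641)) = (-8 + 9)*(-93046 + (-31476 + 258*641)) = 1*(-93046 + (-31476 + 165378)) = 1*(-93046 + 133902) = 1*40856 = 40856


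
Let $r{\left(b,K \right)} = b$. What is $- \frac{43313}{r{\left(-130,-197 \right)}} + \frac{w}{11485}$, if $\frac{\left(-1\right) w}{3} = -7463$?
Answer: $\frac{20014415}{59722} \approx 335.13$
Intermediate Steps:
$w = 22389$ ($w = \left(-3\right) \left(-7463\right) = 22389$)
$- \frac{43313}{r{\left(-130,-197 \right)}} + \frac{w}{11485} = - \frac{43313}{-130} + \frac{22389}{11485} = \left(-43313\right) \left(- \frac{1}{130}\right) + 22389 \cdot \frac{1}{11485} = \frac{43313}{130} + \frac{22389}{11485} = \frac{20014415}{59722}$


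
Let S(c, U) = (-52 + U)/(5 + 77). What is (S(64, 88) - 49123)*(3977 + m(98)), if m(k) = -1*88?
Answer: -7832543225/41 ≈ -1.9104e+8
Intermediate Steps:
S(c, U) = -26/41 + U/82 (S(c, U) = (-52 + U)/82 = (-52 + U)*(1/82) = -26/41 + U/82)
m(k) = -88
(S(64, 88) - 49123)*(3977 + m(98)) = ((-26/41 + (1/82)*88) - 49123)*(3977 - 88) = ((-26/41 + 44/41) - 49123)*3889 = (18/41 - 49123)*3889 = -2014025/41*3889 = -7832543225/41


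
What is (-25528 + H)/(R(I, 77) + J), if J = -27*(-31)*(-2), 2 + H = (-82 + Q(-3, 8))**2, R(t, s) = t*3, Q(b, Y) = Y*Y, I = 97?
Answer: 8402/461 ≈ 18.226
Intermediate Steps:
Q(b, Y) = Y**2
R(t, s) = 3*t
H = 322 (H = -2 + (-82 + 8**2)**2 = -2 + (-82 + 64)**2 = -2 + (-18)**2 = -2 + 324 = 322)
J = -1674 (J = 837*(-2) = -1674)
(-25528 + H)/(R(I, 77) + J) = (-25528 + 322)/(3*97 - 1674) = -25206/(291 - 1674) = -25206/(-1383) = -25206*(-1/1383) = 8402/461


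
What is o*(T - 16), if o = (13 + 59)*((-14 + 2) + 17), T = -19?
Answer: -12600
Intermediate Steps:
o = 360 (o = 72*(-12 + 17) = 72*5 = 360)
o*(T - 16) = 360*(-19 - 16) = 360*(-35) = -12600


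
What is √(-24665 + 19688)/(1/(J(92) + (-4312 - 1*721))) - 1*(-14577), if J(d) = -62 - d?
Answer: 14577 - 15561*I*√553 ≈ 14577.0 - 3.6593e+5*I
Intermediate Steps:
√(-24665 + 19688)/(1/(J(92) + (-4312 - 1*721))) - 1*(-14577) = √(-24665 + 19688)/(1/((-62 - 1*92) + (-4312 - 1*721))) - 1*(-14577) = √(-4977)/(1/((-62 - 92) + (-4312 - 721))) + 14577 = (3*I*√553)/(1/(-154 - 5033)) + 14577 = (3*I*√553)/(1/(-5187)) + 14577 = (3*I*√553)/(-1/5187) + 14577 = (3*I*√553)*(-5187) + 14577 = -15561*I*√553 + 14577 = 14577 - 15561*I*√553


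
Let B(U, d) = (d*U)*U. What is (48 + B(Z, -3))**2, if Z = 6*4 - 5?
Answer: 1071225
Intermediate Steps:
Z = 19 (Z = 24 - 5 = 19)
B(U, d) = d*U**2 (B(U, d) = (U*d)*U = d*U**2)
(48 + B(Z, -3))**2 = (48 - 3*19**2)**2 = (48 - 3*361)**2 = (48 - 1083)**2 = (-1035)**2 = 1071225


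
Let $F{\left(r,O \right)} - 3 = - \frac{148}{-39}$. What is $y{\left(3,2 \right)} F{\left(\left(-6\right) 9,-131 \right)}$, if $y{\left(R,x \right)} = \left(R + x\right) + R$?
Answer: $\frac{2120}{39} \approx 54.359$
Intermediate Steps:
$y{\left(R,x \right)} = x + 2 R$
$F{\left(r,O \right)} = \frac{265}{39}$ ($F{\left(r,O \right)} = 3 - \frac{148}{-39} = 3 - - \frac{148}{39} = 3 + \frac{148}{39} = \frac{265}{39}$)
$y{\left(3,2 \right)} F{\left(\left(-6\right) 9,-131 \right)} = \left(2 + 2 \cdot 3\right) \frac{265}{39} = \left(2 + 6\right) \frac{265}{39} = 8 \cdot \frac{265}{39} = \frac{2120}{39}$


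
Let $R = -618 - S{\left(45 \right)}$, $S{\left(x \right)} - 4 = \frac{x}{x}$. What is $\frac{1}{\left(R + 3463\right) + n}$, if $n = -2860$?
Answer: $- \frac{1}{20} \approx -0.05$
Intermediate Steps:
$S{\left(x \right)} = 5$ ($S{\left(x \right)} = 4 + \frac{x}{x} = 4 + 1 = 5$)
$R = -623$ ($R = -618 - 5 = -623$)
$\frac{1}{\left(R + 3463\right) + n} = \frac{1}{\left(-623 + 3463\right) - 2860} = \frac{1}{2840 - 2860} = \frac{1}{-20} = - \frac{1}{20}$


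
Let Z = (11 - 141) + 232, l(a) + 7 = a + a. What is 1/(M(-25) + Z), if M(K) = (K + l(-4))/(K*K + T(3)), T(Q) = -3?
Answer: 311/31702 ≈ 0.0098101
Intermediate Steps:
l(a) = -7 + 2*a (l(a) = -7 + (a + a) = -7 + 2*a)
M(K) = (-15 + K)/(-3 + K²) (M(K) = (K + (-7 + 2*(-4)))/(K*K - 3) = (K + (-7 - 8))/(K² - 3) = (K - 15)/(-3 + K²) = (-15 + K)/(-3 + K²))
Z = 102 (Z = -130 + 232 = 102)
1/(M(-25) + Z) = 1/((-15 - 25)/(-3 + (-25)²) + 102) = 1/(-40/(-3 + 625) + 102) = 1/(-40/622 + 102) = 1/((1/622)*(-40) + 102) = 1/(-20/311 + 102) = 1/(31702/311) = 311/31702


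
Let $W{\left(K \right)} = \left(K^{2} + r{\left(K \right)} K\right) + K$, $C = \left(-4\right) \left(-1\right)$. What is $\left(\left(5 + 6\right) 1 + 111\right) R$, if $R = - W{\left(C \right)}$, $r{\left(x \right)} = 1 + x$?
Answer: $-4880$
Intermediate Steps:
$C = 4$
$W{\left(K \right)} = K + K^{2} + K \left(1 + K\right)$ ($W{\left(K \right)} = \left(K^{2} + \left(1 + K\right) K\right) + K = \left(K^{2} + K \left(1 + K\right)\right) + K = K + K^{2} + K \left(1 + K\right)$)
$R = -40$ ($R = - 2 \cdot 4 \left(1 + 4\right) = - 2 \cdot 4 \cdot 5 = \left(-1\right) 40 = -40$)
$\left(\left(5 + 6\right) 1 + 111\right) R = \left(\left(5 + 6\right) 1 + 111\right) \left(-40\right) = \left(11 \cdot 1 + 111\right) \left(-40\right) = \left(11 + 111\right) \left(-40\right) = 122 \left(-40\right) = -4880$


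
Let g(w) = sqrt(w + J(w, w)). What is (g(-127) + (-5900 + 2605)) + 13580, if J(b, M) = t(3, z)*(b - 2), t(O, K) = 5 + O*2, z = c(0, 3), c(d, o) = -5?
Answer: 10285 + I*sqrt(1546) ≈ 10285.0 + 39.319*I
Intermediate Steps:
z = -5
t(O, K) = 5 + 2*O
J(b, M) = -22 + 11*b (J(b, M) = (5 + 2*3)*(b - 2) = (5 + 6)*(-2 + b) = 11*(-2 + b) = -22 + 11*b)
g(w) = sqrt(-22 + 12*w) (g(w) = sqrt(w + (-22 + 11*w)) = sqrt(-22 + 12*w))
(g(-127) + (-5900 + 2605)) + 13580 = (sqrt(-22 + 12*(-127)) + (-5900 + 2605)) + 13580 = (sqrt(-22 - 1524) - 3295) + 13580 = (sqrt(-1546) - 3295) + 13580 = (I*sqrt(1546) - 3295) + 13580 = (-3295 + I*sqrt(1546)) + 13580 = 10285 + I*sqrt(1546)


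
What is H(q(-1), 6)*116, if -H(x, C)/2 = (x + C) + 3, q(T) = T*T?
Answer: -2320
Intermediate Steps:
q(T) = T**2
H(x, C) = -6 - 2*C - 2*x (H(x, C) = -2*((x + C) + 3) = -2*((C + x) + 3) = -2*(3 + C + x) = -6 - 2*C - 2*x)
H(q(-1), 6)*116 = (-6 - 2*6 - 2*(-1)**2)*116 = (-6 - 12 - 2*1)*116 = (-6 - 12 - 2)*116 = -20*116 = -2320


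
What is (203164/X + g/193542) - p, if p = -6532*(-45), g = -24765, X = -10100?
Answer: -47885491603449/162897850 ≈ -2.9396e+5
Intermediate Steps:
p = 293940
(203164/X + g/193542) - p = (203164/(-10100) - 24765/193542) - 1*293940 = (203164*(-1/10100) - 24765*1/193542) - 293940 = (-50791/2525 - 8255/64514) - 293940 = -3297574449/162897850 - 293940 = -47885491603449/162897850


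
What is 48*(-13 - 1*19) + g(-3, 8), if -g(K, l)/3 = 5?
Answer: -1551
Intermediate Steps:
g(K, l) = -15 (g(K, l) = -3*5 = -15)
48*(-13 - 1*19) + g(-3, 8) = 48*(-13 - 1*19) - 15 = 48*(-13 - 19) - 15 = 48*(-32) - 15 = -1536 - 15 = -1551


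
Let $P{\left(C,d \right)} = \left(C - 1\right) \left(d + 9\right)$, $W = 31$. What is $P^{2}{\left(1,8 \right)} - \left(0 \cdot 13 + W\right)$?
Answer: $-31$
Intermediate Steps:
$P{\left(C,d \right)} = \left(-1 + C\right) \left(9 + d\right)$
$P^{2}{\left(1,8 \right)} - \left(0 \cdot 13 + W\right) = \left(-9 - 8 + 9 \cdot 1 + 1 \cdot 8\right)^{2} - \left(0 \cdot 13 + 31\right) = \left(-9 - 8 + 9 + 8\right)^{2} - \left(0 + 31\right) = 0^{2} - 31 = 0 - 31 = -31$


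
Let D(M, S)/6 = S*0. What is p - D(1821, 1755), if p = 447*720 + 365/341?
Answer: 109747805/341 ≈ 3.2184e+5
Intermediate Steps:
p = 109747805/341 (p = 321840 + 365*(1/341) = 321840 + 365/341 = 109747805/341 ≈ 3.2184e+5)
D(M, S) = 0 (D(M, S) = 6*(S*0) = 6*0 = 0)
p - D(1821, 1755) = 109747805/341 - 1*0 = 109747805/341 + 0 = 109747805/341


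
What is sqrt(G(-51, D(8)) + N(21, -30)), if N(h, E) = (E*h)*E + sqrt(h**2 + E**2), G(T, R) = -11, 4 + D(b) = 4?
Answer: sqrt(18889 + 3*sqrt(149)) ≈ 137.57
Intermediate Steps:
D(b) = 0 (D(b) = -4 + 4 = 0)
N(h, E) = sqrt(E**2 + h**2) + h*E**2 (N(h, E) = h*E**2 + sqrt(E**2 + h**2) = sqrt(E**2 + h**2) + h*E**2)
sqrt(G(-51, D(8)) + N(21, -30)) = sqrt(-11 + (sqrt((-30)**2 + 21**2) + 21*(-30)**2)) = sqrt(-11 + (sqrt(900 + 441) + 21*900)) = sqrt(-11 + (sqrt(1341) + 18900)) = sqrt(-11 + (3*sqrt(149) + 18900)) = sqrt(-11 + (18900 + 3*sqrt(149))) = sqrt(18889 + 3*sqrt(149))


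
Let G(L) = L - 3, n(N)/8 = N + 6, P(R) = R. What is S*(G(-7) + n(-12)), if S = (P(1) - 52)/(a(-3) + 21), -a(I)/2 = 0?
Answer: 986/7 ≈ 140.86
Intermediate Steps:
n(N) = 48 + 8*N (n(N) = 8*(N + 6) = 8*(6 + N) = 48 + 8*N)
G(L) = -3 + L
a(I) = 0 (a(I) = -2*0 = 0)
S = -17/7 (S = (1 - 52)/(0 + 21) = -51/21 = -51*1/21 = -17/7 ≈ -2.4286)
S*(G(-7) + n(-12)) = -17*((-3 - 7) + (48 + 8*(-12)))/7 = -17*(-10 + (48 - 96))/7 = -17*(-10 - 48)/7 = -17/7*(-58) = 986/7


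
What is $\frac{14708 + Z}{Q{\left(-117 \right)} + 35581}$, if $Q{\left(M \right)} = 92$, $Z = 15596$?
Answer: $\frac{30304}{35673} \approx 0.84949$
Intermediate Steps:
$\frac{14708 + Z}{Q{\left(-117 \right)} + 35581} = \frac{14708 + 15596}{92 + 35581} = \frac{30304}{35673}$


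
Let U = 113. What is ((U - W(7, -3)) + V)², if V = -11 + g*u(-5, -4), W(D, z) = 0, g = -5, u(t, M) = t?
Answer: 16129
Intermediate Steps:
V = 14 (V = -11 - 5*(-5) = -11 + 25 = 14)
((U - W(7, -3)) + V)² = ((113 - 1*0) + 14)² = ((113 + 0) + 14)² = (113 + 14)² = 127² = 16129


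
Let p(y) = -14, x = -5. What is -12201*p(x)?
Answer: 170814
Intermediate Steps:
-12201*p(x) = -12201*(-14) = 170814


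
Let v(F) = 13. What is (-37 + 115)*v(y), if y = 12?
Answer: 1014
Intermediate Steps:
(-37 + 115)*v(y) = (-37 + 115)*13 = 78*13 = 1014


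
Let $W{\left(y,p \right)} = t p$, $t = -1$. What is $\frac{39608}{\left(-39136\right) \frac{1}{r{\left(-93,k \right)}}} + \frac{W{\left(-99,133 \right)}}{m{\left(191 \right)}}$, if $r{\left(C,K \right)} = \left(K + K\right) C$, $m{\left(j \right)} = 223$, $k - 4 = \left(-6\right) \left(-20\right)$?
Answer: $\frac{6365922259}{272729} \approx 23342.0$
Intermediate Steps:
$k = 124$ ($k = 4 - -120 = 4 + 120 = 124$)
$r{\left(C,K \right)} = 2 C K$ ($r{\left(C,K \right)} = 2 K C = 2 C K$)
$W{\left(y,p \right)} = - p$
$\frac{39608}{\left(-39136\right) \frac{1}{r{\left(-93,k \right)}}} + \frac{W{\left(-99,133 \right)}}{m{\left(191 \right)}} = \frac{39608}{\left(-39136\right) \frac{1}{2 \left(-93\right) 124}} + \frac{\left(-1\right) 133}{223} = \frac{39608}{\left(-39136\right) \frac{1}{-23064}} - \frac{133}{223} = \frac{39608}{\left(-39136\right) \left(- \frac{1}{23064}\right)} - \frac{133}{223} = \frac{39608}{\frac{4892}{2883}} - \frac{133}{223} = 39608 \cdot \frac{2883}{4892} - \frac{133}{223} = \frac{28547466}{1223} - \frac{133}{223} = \frac{6365922259}{272729}$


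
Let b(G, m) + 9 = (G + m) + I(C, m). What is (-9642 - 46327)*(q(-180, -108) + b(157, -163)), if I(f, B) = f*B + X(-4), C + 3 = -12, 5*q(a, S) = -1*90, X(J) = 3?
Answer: -135165135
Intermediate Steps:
q(a, S) = -18 (q(a, S) = (-1*90)/5 = (⅕)*(-90) = -18)
C = -15 (C = -3 - 12 = -15)
I(f, B) = 3 + B*f (I(f, B) = f*B + 3 = B*f + 3 = 3 + B*f)
b(G, m) = -6 + G - 14*m (b(G, m) = -9 + ((G + m) + (3 + m*(-15))) = -9 + ((G + m) + (3 - 15*m)) = -9 + (3 + G - 14*m) = -6 + G - 14*m)
(-9642 - 46327)*(q(-180, -108) + b(157, -163)) = (-9642 - 46327)*(-18 + (-6 + 157 - 14*(-163))) = -55969*(-18 + (-6 + 157 + 2282)) = -55969*(-18 + 2433) = -55969*2415 = -135165135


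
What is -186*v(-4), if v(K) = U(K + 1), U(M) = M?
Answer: 558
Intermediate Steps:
v(K) = 1 + K (v(K) = K + 1 = 1 + K)
-186*v(-4) = -186*(1 - 4) = -186*(-3) = 558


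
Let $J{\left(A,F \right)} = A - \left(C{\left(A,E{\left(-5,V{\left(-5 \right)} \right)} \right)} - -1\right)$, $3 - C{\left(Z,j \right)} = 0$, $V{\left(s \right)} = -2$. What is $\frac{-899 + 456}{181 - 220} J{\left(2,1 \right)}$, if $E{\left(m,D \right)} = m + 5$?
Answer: $- \frac{886}{39} \approx -22.718$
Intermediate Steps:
$E{\left(m,D \right)} = 5 + m$
$C{\left(Z,j \right)} = 3$ ($C{\left(Z,j \right)} = 3 - 0 = 3 + 0 = 3$)
$J{\left(A,F \right)} = -4 + A$ ($J{\left(A,F \right)} = A - \left(3 - -1\right) = A - \left(3 + 1\right) = A - 4 = -4 + A$)
$\frac{-899 + 456}{181 - 220} J{\left(2,1 \right)} = \frac{-899 + 456}{181 - 220} \left(-4 + 2\right) = - \frac{443}{-39} \left(-2\right) = \left(-443\right) \left(- \frac{1}{39}\right) \left(-2\right) = \frac{443}{39} \left(-2\right) = - \frac{886}{39}$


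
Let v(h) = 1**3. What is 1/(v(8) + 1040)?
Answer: 1/1041 ≈ 0.00096061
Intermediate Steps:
v(h) = 1
1/(v(8) + 1040) = 1/(1 + 1040) = 1/1041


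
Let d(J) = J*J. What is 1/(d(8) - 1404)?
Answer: -1/1340 ≈ -0.00074627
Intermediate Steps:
d(J) = J**2
1/(d(8) - 1404) = 1/(8**2 - 1404) = 1/(64 - 1404) = 1/(-1340) = -1/1340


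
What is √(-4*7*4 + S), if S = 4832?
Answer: 4*√295 ≈ 68.702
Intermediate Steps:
√(-4*7*4 + S) = √(-4*7*4 + 4832) = √(-28*4 + 4832) = √(-112 + 4832) = √4720 = 4*√295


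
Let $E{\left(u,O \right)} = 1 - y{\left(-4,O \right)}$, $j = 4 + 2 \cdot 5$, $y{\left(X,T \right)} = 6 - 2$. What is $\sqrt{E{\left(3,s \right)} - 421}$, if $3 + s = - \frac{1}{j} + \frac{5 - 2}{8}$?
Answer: $2 i \sqrt{106} \approx 20.591 i$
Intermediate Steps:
$y{\left(X,T \right)} = 4$ ($y{\left(X,T \right)} = 6 - 2 = 4$)
$j = 14$ ($j = 4 + 10 = 14$)
$s = - \frac{151}{56}$ ($s = -3 - \left(\frac{1}{14} - \frac{5 - 2}{8}\right) = -3 + \left(\left(-1\right) \frac{1}{14} + 3 \cdot \frac{1}{8}\right) = -3 + \left(- \frac{1}{14} + \frac{3}{8}\right) = -3 + \frac{17}{56} = - \frac{151}{56} \approx -2.6964$)
$E{\left(u,O \right)} = -3$ ($E{\left(u,O \right)} = 1 - 4 = -3$)
$\sqrt{E{\left(3,s \right)} - 421} = \sqrt{-3 - 421} = \sqrt{-424} = 2 i \sqrt{106}$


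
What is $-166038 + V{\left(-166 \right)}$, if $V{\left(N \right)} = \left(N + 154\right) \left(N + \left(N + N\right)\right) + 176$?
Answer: $-159886$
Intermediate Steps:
$V{\left(N \right)} = 176 + 3 N \left(154 + N\right)$ ($V{\left(N \right)} = \left(154 + N\right) \left(N + 2 N\right) + 176 = \left(154 + N\right) 3 N + 176 = 3 N \left(154 + N\right) + 176 = 176 + 3 N \left(154 + N\right)$)
$-166038 + V{\left(-166 \right)} = -166038 + \left(176 + 3 \left(-166\right)^{2} + 462 \left(-166\right)\right) = -166038 + \left(176 + 3 \cdot 27556 - 76692\right) = -166038 + \left(176 + 82668 - 76692\right) = -166038 + 6152 = -159886$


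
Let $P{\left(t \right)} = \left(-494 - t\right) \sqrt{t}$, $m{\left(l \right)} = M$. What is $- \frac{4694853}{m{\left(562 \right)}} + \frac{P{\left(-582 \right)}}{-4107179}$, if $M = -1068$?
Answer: $\frac{1564951}{356} - \frac{88 i \sqrt{582}}{4107179} \approx 4395.9 - 0.00051689 i$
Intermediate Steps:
$m{\left(l \right)} = -1068$
$P{\left(t \right)} = \sqrt{t} \left(-494 - t\right)$
$- \frac{4694853}{m{\left(562 \right)}} + \frac{P{\left(-582 \right)}}{-4107179} = - \frac{4694853}{-1068} + \frac{\sqrt{-582} \left(-494 - -582\right)}{-4107179} = \left(-4694853\right) \left(- \frac{1}{1068}\right) + i \sqrt{582} \left(-494 + 582\right) \left(- \frac{1}{4107179}\right) = \frac{1564951}{356} + i \sqrt{582} \cdot 88 \left(- \frac{1}{4107179}\right) = \frac{1564951}{356} + 88 i \sqrt{582} \left(- \frac{1}{4107179}\right) = \frac{1564951}{356} - \frac{88 i \sqrt{582}}{4107179}$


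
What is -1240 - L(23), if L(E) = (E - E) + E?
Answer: -1263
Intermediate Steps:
L(E) = E (L(E) = 0 + E = E)
-1240 - L(23) = -1240 - 1*23 = -1240 - 23 = -1263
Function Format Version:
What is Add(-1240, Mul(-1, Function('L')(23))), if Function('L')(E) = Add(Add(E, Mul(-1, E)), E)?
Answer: -1263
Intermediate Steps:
Function('L')(E) = E (Function('L')(E) = Add(0, E) = E)
Add(-1240, Mul(-1, Function('L')(23))) = Add(-1240, Mul(-1, 23)) = Add(-1240, -23) = -1263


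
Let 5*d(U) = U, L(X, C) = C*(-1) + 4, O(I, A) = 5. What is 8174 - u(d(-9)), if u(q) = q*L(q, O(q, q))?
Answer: 40861/5 ≈ 8172.2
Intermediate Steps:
L(X, C) = 4 - C (L(X, C) = -C + 4 = 4 - C)
d(U) = U/5
u(q) = -q (u(q) = q*(4 - 1*5) = q*(4 - 5) = q*(-1) = -q)
8174 - u(d(-9)) = 8174 - (-1)*(1/5)*(-9) = 8174 - (-1)*(-9)/5 = 8174 - 1*9/5 = 8174 - 9/5 = 40861/5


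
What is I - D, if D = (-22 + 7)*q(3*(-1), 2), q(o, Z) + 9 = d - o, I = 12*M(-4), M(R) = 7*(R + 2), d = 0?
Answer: -258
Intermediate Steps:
M(R) = 14 + 7*R (M(R) = 7*(2 + R) = 14 + 7*R)
I = -168 (I = 12*(14 + 7*(-4)) = 12*(14 - 28) = 12*(-14) = -168)
q(o, Z) = -9 - o (q(o, Z) = -9 + (0 - o) = -9 - o)
D = 90 (D = (-22 + 7)*(-9 - 3*(-1)) = -15*(-9 - 1*(-3)) = -15*(-9 + 3) = -15*(-6) = 90)
I - D = -168 - 1*90 = -168 - 90 = -258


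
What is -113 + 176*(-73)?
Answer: -12961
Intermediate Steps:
-113 + 176*(-73) = -113 - 12848 = -12961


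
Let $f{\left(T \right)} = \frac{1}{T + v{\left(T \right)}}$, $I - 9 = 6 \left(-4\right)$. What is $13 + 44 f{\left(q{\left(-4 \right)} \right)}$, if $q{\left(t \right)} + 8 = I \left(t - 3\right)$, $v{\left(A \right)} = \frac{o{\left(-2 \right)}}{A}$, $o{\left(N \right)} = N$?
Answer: $\frac{126559}{9407} \approx 13.454$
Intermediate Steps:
$I = -15$ ($I = 9 + 6 \left(-4\right) = 9 - 24 = -15$)
$v{\left(A \right)} = - \frac{2}{A}$
$q{\left(t \right)} = 37 - 15 t$ ($q{\left(t \right)} = -8 - 15 \left(t - 3\right) = -8 - 15 \left(-3 + t\right) = -8 - \left(-45 + 15 t\right) = 37 - 15 t$)
$f{\left(T \right)} = \frac{1}{T - \frac{2}{T}}$
$13 + 44 f{\left(q{\left(-4 \right)} \right)} = 13 + 44 \frac{37 - -60}{-2 + \left(37 - -60\right)^{2}} = 13 + 44 \frac{37 + 60}{-2 + \left(37 + 60\right)^{2}} = 13 + 44 \frac{97}{-2 + 97^{2}} = 13 + 44 \frac{97}{-2 + 9409} = 13 + 44 \cdot \frac{97}{9407} = 13 + \frac{4268}{9407} = \frac{126559}{9407}$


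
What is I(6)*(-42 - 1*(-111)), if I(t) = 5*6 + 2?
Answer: 2208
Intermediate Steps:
I(t) = 32 (I(t) = 30 + 2 = 32)
I(6)*(-42 - 1*(-111)) = 32*(-42 - 1*(-111)) = 32*(-42 + 111) = 32*69 = 2208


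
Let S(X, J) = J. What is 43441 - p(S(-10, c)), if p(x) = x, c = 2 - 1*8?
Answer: 43447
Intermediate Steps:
c = -6 (c = 2 - 8 = -6)
43441 - p(S(-10, c)) = 43441 - 1*(-6) = 43441 + 6 = 43447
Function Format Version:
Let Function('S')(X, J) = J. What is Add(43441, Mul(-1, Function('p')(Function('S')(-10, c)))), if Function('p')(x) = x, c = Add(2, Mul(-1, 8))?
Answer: 43447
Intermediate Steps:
c = -6 (c = Add(2, -8) = -6)
Add(43441, Mul(-1, Function('p')(Function('S')(-10, c)))) = Add(43441, Mul(-1, -6)) = Add(43441, 6) = 43447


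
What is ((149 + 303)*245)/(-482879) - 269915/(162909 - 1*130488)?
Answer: -133926586825/15655420059 ≈ -8.5546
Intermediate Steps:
((149 + 303)*245)/(-482879) - 269915/(162909 - 1*130488) = (452*245)*(-1/482879) - 269915/(162909 - 130488) = 110740*(-1/482879) - 269915/32421 = -110740/482879 - 269915*1/32421 = -110740/482879 - 269915/32421 = -133926586825/15655420059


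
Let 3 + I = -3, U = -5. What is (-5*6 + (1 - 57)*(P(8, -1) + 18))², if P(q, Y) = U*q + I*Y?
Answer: 749956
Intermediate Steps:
I = -6 (I = -3 - 3 = -6)
P(q, Y) = -6*Y - 5*q (P(q, Y) = -5*q - 6*Y = -6*Y - 5*q)
(-5*6 + (1 - 57)*(P(8, -1) + 18))² = (-5*6 + (1 - 57)*((-6*(-1) - 5*8) + 18))² = (-30 - 56*((6 - 40) + 18))² = (-30 - 56*(-34 + 18))² = (-30 - 56*(-16))² = (-30 + 896)² = 866² = 749956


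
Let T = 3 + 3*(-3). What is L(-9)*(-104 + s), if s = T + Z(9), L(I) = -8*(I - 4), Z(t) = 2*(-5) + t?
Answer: -11544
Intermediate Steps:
T = -6 (T = 3 - 9 = -6)
Z(t) = -10 + t
L(I) = 32 - 8*I (L(I) = -8*(-4 + I) = 32 - 8*I)
s = -7 (s = -6 + (-10 + 9) = -6 - 1 = -7)
L(-9)*(-104 + s) = (32 - 8*(-9))*(-104 - 7) = (32 + 72)*(-111) = 104*(-111) = -11544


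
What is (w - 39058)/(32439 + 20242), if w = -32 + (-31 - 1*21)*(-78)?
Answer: -35034/52681 ≈ -0.66502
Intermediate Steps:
w = 4024 (w = -32 + (-31 - 21)*(-78) = -32 - 52*(-78) = -32 + 4056 = 4024)
(w - 39058)/(32439 + 20242) = (4024 - 39058)/(32439 + 20242) = -35034/52681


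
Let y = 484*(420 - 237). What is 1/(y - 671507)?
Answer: -1/582935 ≈ -1.7155e-6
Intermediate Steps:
y = 88572 (y = 484*183 = 88572)
1/(y - 671507) = 1/(88572 - 671507) = 1/(-582935) = -1/582935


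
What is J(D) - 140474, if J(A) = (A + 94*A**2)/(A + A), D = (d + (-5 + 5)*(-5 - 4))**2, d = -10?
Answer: -271547/2 ≈ -1.3577e+5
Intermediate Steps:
D = 100 (D = (-10 + (-5 + 5)*(-5 - 4))**2 = (-10 + 0*(-9))**2 = (-10 + 0)**2 = (-10)**2 = 100)
J(A) = (A + 94*A**2)/(2*A) (J(A) = (A + 94*A**2)/((2*A)) = (A + 94*A**2)*(1/(2*A)) = (A + 94*A**2)/(2*A))
J(D) - 140474 = (1/2 + 47*100) - 140474 = (1/2 + 4700) - 140474 = 9401/2 - 140474 = -271547/2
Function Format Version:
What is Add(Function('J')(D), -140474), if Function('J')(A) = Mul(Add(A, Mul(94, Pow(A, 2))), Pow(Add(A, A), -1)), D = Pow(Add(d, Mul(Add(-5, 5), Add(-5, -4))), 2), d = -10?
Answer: Rational(-271547, 2) ≈ -1.3577e+5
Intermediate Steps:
D = 100 (D = Pow(Add(-10, Mul(Add(-5, 5), Add(-5, -4))), 2) = Pow(Add(-10, Mul(0, -9)), 2) = Pow(Add(-10, 0), 2) = Pow(-10, 2) = 100)
Function('J')(A) = Mul(Rational(1, 2), Pow(A, -1), Add(A, Mul(94, Pow(A, 2)))) (Function('J')(A) = Mul(Add(A, Mul(94, Pow(A, 2))), Pow(Mul(2, A), -1)) = Mul(Add(A, Mul(94, Pow(A, 2))), Mul(Rational(1, 2), Pow(A, -1))) = Mul(Rational(1, 2), Pow(A, -1), Add(A, Mul(94, Pow(A, 2)))))
Add(Function('J')(D), -140474) = Add(Add(Rational(1, 2), Mul(47, 100)), -140474) = Add(Add(Rational(1, 2), 4700), -140474) = Add(Rational(9401, 2), -140474) = Rational(-271547, 2)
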